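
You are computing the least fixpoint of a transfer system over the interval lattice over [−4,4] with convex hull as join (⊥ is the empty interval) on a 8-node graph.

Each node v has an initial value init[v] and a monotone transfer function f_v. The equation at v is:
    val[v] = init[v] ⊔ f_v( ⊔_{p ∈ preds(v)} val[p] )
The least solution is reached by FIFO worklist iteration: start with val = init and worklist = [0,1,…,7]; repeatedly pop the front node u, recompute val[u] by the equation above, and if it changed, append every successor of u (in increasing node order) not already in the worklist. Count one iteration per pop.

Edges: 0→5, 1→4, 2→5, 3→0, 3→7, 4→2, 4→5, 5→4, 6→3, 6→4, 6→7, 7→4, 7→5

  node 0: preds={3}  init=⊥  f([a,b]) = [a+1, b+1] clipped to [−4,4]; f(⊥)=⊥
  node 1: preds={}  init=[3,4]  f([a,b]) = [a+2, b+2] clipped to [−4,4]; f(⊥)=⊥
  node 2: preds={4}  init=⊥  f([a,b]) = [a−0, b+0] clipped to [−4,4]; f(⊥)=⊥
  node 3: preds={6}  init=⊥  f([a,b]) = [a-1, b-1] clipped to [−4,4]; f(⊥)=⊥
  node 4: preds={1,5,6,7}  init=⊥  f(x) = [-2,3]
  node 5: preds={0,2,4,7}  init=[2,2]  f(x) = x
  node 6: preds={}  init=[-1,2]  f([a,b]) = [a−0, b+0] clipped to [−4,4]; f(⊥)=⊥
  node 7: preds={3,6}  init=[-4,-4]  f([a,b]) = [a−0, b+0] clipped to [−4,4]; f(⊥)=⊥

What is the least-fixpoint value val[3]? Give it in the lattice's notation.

[-2,1]

Iteration log — 12 steps:
  step 1. node 0  ⊔preds=⊥  new=⊥  stable
  step 2. node 1  ⊔preds=⊥  new=[3,4]  stable
  step 3. node 2  ⊔preds=⊥  new=⊥  stable
  step 4. node 3  ⊔preds=[-1,2]  new=[-2,1]  old=⊥  +wl: 0
  step 5. node 4  ⊔preds=[-4,4]  new=[-2,3]  old=⊥  +wl: 2
  step 6. node 5  ⊔preds=[-4,3]  new=[-4,3]  old=[2,2]  +wl: 4
  step 7. node 6  ⊔preds=⊥  new=[-1,2]  stable
  step 8. node 7  ⊔preds=[-2,2]  new=[-4,2]  old=[-4,-4]  +wl: 5
  step 9. node 0  ⊔preds=[-2,1]  new=[-1,2]  old=⊥  +wl: 
  step 10. node 2  ⊔preds=[-2,3]  new=[-2,3]  old=⊥  +wl: 
  step 11. node 4  ⊔preds=[-4,4]  new=[-2,3]  stable
  step 12. node 5  ⊔preds=[-4,3]  new=[-4,3]  stable

Least fixpoint reached:
  node 0: [-1,2]
  node 1: [3,4]
  node 2: [-2,3]
  node 3: [-2,1]
  node 4: [-2,3]
  node 5: [-4,3]
  node 6: [-1,2]
  node 7: [-4,2]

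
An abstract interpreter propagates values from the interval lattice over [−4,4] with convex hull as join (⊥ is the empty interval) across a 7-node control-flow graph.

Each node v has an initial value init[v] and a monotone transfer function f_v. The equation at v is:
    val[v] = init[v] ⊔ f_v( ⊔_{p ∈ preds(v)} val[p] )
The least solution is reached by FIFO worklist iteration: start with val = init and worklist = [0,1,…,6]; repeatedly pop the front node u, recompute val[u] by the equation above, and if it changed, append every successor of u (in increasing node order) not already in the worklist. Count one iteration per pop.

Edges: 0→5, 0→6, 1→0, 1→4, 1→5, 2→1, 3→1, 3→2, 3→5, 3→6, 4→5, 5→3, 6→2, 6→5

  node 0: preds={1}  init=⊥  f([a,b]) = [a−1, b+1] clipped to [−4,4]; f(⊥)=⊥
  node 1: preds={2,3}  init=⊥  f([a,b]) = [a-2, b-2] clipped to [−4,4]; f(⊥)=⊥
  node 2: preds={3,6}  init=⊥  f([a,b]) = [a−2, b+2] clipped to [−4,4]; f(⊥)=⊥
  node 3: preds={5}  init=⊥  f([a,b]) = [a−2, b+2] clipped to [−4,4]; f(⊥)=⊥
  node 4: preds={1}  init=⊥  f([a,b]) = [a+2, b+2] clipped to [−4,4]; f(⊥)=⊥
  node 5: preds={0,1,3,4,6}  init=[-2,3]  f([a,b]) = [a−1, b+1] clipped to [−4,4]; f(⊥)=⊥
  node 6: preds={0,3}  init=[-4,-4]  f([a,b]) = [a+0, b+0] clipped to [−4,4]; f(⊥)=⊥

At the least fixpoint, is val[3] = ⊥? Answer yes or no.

no

Worklist (16 pops):
  #1 pop 0: in=⊥ → ⊥ (no change)
  #2 pop 1: in=⊥ → ⊥ (no change)
  #3 pop 2: in=[-4,-4] → [-4,-2] (was ⊥); enqueue [1]
  #4 pop 3: in=[-2,3] → [-4,4] (was ⊥); enqueue [2]
  #5 pop 4: in=⊥ → ⊥ (no change)
  #6 pop 5: in=[-4,4] → [-4,4] (was [-2,3]); enqueue [3]
  #7 pop 6: in=[-4,4] → [-4,4] (was [-4,-4]); enqueue [5]
  #8 pop 1: in=[-4,4] → [-4,2] (was ⊥); enqueue [0,4]
  #9 pop 2: in=[-4,4] → [-4,4] (was [-4,-2]); enqueue [1]
  #10 pop 3: in=[-4,4] → [-4,4] (no change)
  #11 pop 5: in=[-4,4] → [-4,4] (no change)
  #12 pop 0: in=[-4,2] → [-4,3] (was ⊥); enqueue [5,6]
  #13 pop 4: in=[-4,2] → [-2,4] (was ⊥); enqueue []
  #14 pop 1: in=[-4,4] → [-4,2] (no change)
  #15 pop 5: in=[-4,4] → [-4,4] (no change)
  #16 pop 6: in=[-4,4] → [-4,4] (no change)

Fixpoint:
  val[0] = [-4,3]
  val[1] = [-4,2]
  val[2] = [-4,4]
  val[3] = [-4,4]
  val[4] = [-2,4]
  val[5] = [-4,4]
  val[6] = [-4,4]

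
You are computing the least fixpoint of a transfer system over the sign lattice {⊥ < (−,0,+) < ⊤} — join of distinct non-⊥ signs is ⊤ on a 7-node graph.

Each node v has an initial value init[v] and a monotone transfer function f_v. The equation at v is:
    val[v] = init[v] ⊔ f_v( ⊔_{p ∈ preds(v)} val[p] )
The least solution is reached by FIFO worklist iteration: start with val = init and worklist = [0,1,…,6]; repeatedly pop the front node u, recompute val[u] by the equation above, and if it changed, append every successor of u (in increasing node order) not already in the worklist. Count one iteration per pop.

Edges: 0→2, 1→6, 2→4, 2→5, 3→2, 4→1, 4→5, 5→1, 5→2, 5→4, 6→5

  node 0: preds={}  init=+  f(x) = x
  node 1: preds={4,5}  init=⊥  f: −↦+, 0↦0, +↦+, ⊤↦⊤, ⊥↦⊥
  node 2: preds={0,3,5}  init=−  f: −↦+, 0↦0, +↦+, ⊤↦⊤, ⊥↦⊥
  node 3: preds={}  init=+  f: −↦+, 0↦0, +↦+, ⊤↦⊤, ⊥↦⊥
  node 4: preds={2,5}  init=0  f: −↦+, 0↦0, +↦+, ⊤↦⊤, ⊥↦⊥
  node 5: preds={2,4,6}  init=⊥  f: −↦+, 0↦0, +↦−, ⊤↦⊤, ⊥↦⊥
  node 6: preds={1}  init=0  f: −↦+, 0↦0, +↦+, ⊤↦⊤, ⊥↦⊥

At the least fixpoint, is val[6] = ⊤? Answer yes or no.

Iteration log — 12 steps:
  step 1. node 0  ⊔preds=⊥  new=+  stable
  step 2. node 1  ⊔preds=0  new=0  old=⊥  +wl: 
  step 3. node 2  ⊔preds=+  new=⊤  old=−  +wl: 
  step 4. node 3  ⊔preds=⊥  new=+  stable
  step 5. node 4  ⊔preds=⊤  new=⊤  old=0  +wl: 1
  step 6. node 5  ⊔preds=⊤  new=⊤  old=⊥  +wl: 2,4
  step 7. node 6  ⊔preds=0  new=0  stable
  step 8. node 1  ⊔preds=⊤  new=⊤  old=0  +wl: 6
  step 9. node 2  ⊔preds=⊤  new=⊤  stable
  step 10. node 4  ⊔preds=⊤  new=⊤  stable
  step 11. node 6  ⊔preds=⊤  new=⊤  old=0  +wl: 5
  step 12. node 5  ⊔preds=⊤  new=⊤  stable

Least fixpoint reached:
  node 0: +
  node 1: ⊤
  node 2: ⊤
  node 3: +
  node 4: ⊤
  node 5: ⊤
  node 6: ⊤

yes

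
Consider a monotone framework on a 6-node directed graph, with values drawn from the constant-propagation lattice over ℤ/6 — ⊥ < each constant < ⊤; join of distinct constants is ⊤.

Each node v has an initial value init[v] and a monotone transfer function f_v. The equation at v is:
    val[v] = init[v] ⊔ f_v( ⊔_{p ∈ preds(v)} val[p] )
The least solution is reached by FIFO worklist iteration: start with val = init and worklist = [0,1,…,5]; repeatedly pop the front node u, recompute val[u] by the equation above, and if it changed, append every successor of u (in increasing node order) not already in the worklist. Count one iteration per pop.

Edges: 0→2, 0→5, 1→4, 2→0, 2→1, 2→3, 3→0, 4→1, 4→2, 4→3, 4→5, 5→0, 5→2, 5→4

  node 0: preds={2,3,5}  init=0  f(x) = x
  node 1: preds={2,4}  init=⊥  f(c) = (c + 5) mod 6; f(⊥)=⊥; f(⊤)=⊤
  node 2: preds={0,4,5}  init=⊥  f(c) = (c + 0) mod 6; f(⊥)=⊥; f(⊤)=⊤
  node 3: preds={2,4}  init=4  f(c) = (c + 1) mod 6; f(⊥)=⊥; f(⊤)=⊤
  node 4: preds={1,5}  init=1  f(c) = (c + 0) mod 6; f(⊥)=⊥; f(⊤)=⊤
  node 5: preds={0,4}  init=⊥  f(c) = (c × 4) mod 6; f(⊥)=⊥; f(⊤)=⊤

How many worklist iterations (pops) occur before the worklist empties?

11

Iteration log — 11 steps:
  step 1. node 0  ⊔preds=4  new=⊤  old=0  +wl: 
  step 2. node 1  ⊔preds=1  new=0  old=⊥  +wl: 
  step 3. node 2  ⊔preds=⊤  new=⊤  old=⊥  +wl: 0,1
  step 4. node 3  ⊔preds=⊤  new=⊤  old=4  +wl: 
  step 5. node 4  ⊔preds=0  new=⊤  old=1  +wl: 2,3
  step 6. node 5  ⊔preds=⊤  new=⊤  old=⊥  +wl: 4
  step 7. node 0  ⊔preds=⊤  new=⊤  stable
  step 8. node 1  ⊔preds=⊤  new=⊤  old=0  +wl: 
  step 9. node 2  ⊔preds=⊤  new=⊤  stable
  step 10. node 3  ⊔preds=⊤  new=⊤  stable
  step 11. node 4  ⊔preds=⊤  new=⊤  stable

Least fixpoint reached:
  node 0: ⊤
  node 1: ⊤
  node 2: ⊤
  node 3: ⊤
  node 4: ⊤
  node 5: ⊤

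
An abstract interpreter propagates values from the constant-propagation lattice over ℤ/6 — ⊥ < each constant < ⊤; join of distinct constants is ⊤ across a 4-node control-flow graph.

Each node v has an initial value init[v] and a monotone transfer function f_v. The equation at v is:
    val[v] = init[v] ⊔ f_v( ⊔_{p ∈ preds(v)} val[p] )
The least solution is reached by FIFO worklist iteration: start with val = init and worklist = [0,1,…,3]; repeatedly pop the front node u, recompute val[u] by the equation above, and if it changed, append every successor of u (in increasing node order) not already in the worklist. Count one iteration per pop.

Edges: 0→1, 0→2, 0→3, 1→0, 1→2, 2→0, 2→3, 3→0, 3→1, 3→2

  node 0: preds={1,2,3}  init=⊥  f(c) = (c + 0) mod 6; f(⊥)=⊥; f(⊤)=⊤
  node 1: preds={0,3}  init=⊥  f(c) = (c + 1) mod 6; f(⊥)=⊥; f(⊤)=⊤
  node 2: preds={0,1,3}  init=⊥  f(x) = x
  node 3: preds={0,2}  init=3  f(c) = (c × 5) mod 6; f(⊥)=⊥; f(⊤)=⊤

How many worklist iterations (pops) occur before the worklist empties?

Worklist (9 pops):
  #1 pop 0: in=3 → 3 (was ⊥); enqueue []
  #2 pop 1: in=3 → 4 (was ⊥); enqueue [0]
  #3 pop 2: in=⊤ → ⊤ (was ⊥); enqueue []
  #4 pop 3: in=⊤ → ⊤ (was 3); enqueue [1,2]
  #5 pop 0: in=⊤ → ⊤ (was 3); enqueue [3]
  #6 pop 1: in=⊤ → ⊤ (was 4); enqueue [0]
  #7 pop 2: in=⊤ → ⊤ (no change)
  #8 pop 3: in=⊤ → ⊤ (no change)
  #9 pop 0: in=⊤ → ⊤ (no change)

Fixpoint:
  val[0] = ⊤
  val[1] = ⊤
  val[2] = ⊤
  val[3] = ⊤

9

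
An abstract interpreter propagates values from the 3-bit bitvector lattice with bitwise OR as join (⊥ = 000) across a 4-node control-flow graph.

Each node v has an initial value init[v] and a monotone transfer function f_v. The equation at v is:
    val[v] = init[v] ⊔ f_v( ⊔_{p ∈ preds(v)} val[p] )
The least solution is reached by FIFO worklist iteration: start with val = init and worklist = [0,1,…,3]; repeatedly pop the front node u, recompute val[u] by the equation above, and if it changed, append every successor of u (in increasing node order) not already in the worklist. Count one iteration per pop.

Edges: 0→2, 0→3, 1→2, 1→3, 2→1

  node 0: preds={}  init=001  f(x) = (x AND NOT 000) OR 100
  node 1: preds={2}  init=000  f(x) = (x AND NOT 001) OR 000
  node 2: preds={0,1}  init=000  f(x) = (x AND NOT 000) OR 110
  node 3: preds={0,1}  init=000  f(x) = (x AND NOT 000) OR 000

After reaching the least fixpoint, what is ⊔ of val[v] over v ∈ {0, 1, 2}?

Trace (7 dequeues):
  [1] u=0 | in 000 | out 101 | prev 001 | push {}
  [2] u=1 | in 000 | out 000 | ==
  [3] u=2 | in 101 | out 111 | prev 000 | push {1}
  [4] u=3 | in 101 | out 101 | prev 000 | push {}
  [5] u=1 | in 111 | out 110 | prev 000 | push {2,3}
  [6] u=2 | in 111 | out 111 | ==
  [7] u=3 | in 111 | out 111 | prev 101 | push {}

Converged values:
  [0] 101
  [1] 110
  [2] 111
  [3] 111

111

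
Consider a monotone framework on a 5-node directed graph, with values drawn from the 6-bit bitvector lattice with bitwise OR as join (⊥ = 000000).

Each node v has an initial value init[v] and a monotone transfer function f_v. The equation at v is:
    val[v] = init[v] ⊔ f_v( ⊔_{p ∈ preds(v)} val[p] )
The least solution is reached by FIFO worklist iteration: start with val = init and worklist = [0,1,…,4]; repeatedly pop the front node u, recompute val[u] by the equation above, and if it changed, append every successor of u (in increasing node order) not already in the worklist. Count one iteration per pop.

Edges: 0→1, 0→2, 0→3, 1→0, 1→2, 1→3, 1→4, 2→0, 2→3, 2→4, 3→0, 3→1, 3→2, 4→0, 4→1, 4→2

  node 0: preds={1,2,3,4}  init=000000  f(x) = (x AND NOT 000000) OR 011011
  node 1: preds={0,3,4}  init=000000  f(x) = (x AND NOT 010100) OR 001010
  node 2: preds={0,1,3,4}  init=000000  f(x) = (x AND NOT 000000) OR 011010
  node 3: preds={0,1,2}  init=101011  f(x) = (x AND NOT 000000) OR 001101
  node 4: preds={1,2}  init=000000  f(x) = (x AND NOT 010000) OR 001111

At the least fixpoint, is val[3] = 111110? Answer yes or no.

no

Trace (11 dequeues):
  [1] u=0 | in 101011 | out 111011 | prev 000000 | push {}
  [2] u=1 | in 111011 | out 101011 | prev 000000 | push {0}
  [3] u=2 | in 111011 | out 111011 | prev 000000 | push {}
  [4] u=3 | in 111011 | out 111111 | prev 101011 | push {1,2}
  [5] u=4 | in 111011 | out 101111 | prev 000000 | push {}
  [6] u=0 | in 111111 | out 111111 | prev 111011 | push {3}
  [7] u=1 | in 111111 | out 101011 | ==
  [8] u=2 | in 111111 | out 111111 | prev 111011 | push {0,4}
  [9] u=3 | in 111111 | out 111111 | ==
  [10] u=0 | in 111111 | out 111111 | ==
  [11] u=4 | in 111111 | out 101111 | ==

Converged values:
  [0] 111111
  [1] 101011
  [2] 111111
  [3] 111111
  [4] 101111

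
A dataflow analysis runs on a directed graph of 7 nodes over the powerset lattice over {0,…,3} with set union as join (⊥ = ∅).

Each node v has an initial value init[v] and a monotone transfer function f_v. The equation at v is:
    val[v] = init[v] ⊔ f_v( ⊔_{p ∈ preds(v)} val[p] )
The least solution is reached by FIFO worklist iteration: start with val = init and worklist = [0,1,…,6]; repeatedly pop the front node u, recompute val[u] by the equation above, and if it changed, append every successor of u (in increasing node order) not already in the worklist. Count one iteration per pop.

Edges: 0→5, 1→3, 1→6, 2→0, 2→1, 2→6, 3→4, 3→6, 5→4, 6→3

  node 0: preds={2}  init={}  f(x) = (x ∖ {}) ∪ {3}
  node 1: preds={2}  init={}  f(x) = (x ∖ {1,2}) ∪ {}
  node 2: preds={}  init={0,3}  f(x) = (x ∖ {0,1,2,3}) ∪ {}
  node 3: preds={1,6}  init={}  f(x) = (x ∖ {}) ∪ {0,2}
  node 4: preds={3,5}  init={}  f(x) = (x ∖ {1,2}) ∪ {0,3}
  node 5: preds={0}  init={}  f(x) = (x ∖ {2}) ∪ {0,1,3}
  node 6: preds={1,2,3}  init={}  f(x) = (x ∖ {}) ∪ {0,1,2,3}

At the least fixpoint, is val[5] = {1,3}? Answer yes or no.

no

Trace (11 dequeues):
  [1] u=0 | in {0,3} | out {0,3} | prev {} | push {}
  [2] u=1 | in {0,3} | out {0,3} | prev {} | push {}
  [3] u=2 | in {} | out {0,3} | ==
  [4] u=3 | in {0,3} | out {0,2,3} | prev {} | push {}
  [5] u=4 | in {0,2,3} | out {0,3} | prev {} | push {}
  [6] u=5 | in {0,3} | out {0,1,3} | prev {} | push {4}
  [7] u=6 | in {0,2,3} | out {0,1,2,3} | prev {} | push {3}
  [8] u=4 | in {0,1,2,3} | out {0,3} | ==
  [9] u=3 | in {0,1,2,3} | out {0,1,2,3} | prev {0,2,3} | push {4,6}
  [10] u=4 | in {0,1,2,3} | out {0,3} | ==
  [11] u=6 | in {0,1,2,3} | out {0,1,2,3} | ==

Converged values:
  [0] {0,3}
  [1] {0,3}
  [2] {0,3}
  [3] {0,1,2,3}
  [4] {0,3}
  [5] {0,1,3}
  [6] {0,1,2,3}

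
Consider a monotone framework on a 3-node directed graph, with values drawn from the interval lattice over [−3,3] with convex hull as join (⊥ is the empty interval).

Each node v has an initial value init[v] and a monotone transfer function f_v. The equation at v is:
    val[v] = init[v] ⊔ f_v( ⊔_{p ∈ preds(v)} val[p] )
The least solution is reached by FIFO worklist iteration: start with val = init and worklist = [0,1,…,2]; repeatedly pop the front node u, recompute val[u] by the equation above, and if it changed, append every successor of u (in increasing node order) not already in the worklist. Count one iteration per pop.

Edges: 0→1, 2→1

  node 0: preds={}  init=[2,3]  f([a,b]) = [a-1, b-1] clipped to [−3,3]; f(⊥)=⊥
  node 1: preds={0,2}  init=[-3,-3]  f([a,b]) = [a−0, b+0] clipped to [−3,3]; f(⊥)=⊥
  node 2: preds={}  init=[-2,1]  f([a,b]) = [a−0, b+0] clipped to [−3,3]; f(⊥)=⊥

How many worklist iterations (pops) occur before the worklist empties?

3

Trace (3 dequeues):
  [1] u=0 | in ⊥ | out [2,3] | ==
  [2] u=1 | in [-2,3] | out [-3,3] | prev [-3,-3] | push {}
  [3] u=2 | in ⊥ | out [-2,1] | ==

Converged values:
  [0] [2,3]
  [1] [-3,3]
  [2] [-2,1]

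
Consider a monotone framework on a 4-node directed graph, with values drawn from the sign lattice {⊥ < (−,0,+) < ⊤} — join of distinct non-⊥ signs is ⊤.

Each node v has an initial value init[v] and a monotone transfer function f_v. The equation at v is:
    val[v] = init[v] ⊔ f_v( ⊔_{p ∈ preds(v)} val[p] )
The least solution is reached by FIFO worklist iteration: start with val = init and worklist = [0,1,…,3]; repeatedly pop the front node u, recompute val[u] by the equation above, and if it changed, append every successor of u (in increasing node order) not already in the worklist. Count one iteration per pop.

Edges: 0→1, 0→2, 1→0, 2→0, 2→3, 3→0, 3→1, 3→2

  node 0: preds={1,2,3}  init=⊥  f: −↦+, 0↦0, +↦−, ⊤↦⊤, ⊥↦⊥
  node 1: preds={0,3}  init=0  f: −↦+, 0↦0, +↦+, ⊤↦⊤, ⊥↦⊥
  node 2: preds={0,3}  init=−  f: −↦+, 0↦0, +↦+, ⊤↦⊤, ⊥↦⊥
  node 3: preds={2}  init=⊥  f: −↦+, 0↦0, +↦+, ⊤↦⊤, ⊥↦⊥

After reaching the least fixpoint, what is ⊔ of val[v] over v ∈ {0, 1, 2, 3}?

⊤

Iteration log — 7 steps:
  step 1. node 0  ⊔preds=⊤  new=⊤  old=⊥  +wl: 
  step 2. node 1  ⊔preds=⊤  new=⊤  old=0  +wl: 0
  step 3. node 2  ⊔preds=⊤  new=⊤  old=−  +wl: 
  step 4. node 3  ⊔preds=⊤  new=⊤  old=⊥  +wl: 1,2
  step 5. node 0  ⊔preds=⊤  new=⊤  stable
  step 6. node 1  ⊔preds=⊤  new=⊤  stable
  step 7. node 2  ⊔preds=⊤  new=⊤  stable

Least fixpoint reached:
  node 0: ⊤
  node 1: ⊤
  node 2: ⊤
  node 3: ⊤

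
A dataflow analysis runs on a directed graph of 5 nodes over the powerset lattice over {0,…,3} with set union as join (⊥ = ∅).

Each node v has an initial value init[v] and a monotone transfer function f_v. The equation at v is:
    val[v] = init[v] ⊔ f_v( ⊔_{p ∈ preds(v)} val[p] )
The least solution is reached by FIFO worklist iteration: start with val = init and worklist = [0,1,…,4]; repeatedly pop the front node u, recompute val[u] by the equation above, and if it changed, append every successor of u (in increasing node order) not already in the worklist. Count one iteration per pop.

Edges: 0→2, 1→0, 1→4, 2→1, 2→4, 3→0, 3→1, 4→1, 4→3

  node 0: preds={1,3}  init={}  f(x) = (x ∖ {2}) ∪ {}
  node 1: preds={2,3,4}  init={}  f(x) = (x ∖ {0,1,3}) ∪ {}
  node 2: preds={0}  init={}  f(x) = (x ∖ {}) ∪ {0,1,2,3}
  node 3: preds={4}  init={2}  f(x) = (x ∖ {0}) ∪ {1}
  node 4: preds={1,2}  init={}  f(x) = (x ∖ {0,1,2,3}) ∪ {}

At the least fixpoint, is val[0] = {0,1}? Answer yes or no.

Worklist (8 pops):
  #1 pop 0: in={2} → {} (no change)
  #2 pop 1: in={2} → {2} (was {}); enqueue [0]
  #3 pop 2: in={} → {0,1,2,3} (was {}); enqueue [1]
  #4 pop 3: in={} → {1,2} (was {2}); enqueue []
  #5 pop 4: in={0,1,2,3} → {} (no change)
  #6 pop 0: in={1,2} → {1} (was {}); enqueue [2]
  #7 pop 1: in={0,1,2,3} → {2} (no change)
  #8 pop 2: in={1} → {0,1,2,3} (no change)

Fixpoint:
  val[0] = {1}
  val[1] = {2}
  val[2] = {0,1,2,3}
  val[3] = {1,2}
  val[4] = {}

no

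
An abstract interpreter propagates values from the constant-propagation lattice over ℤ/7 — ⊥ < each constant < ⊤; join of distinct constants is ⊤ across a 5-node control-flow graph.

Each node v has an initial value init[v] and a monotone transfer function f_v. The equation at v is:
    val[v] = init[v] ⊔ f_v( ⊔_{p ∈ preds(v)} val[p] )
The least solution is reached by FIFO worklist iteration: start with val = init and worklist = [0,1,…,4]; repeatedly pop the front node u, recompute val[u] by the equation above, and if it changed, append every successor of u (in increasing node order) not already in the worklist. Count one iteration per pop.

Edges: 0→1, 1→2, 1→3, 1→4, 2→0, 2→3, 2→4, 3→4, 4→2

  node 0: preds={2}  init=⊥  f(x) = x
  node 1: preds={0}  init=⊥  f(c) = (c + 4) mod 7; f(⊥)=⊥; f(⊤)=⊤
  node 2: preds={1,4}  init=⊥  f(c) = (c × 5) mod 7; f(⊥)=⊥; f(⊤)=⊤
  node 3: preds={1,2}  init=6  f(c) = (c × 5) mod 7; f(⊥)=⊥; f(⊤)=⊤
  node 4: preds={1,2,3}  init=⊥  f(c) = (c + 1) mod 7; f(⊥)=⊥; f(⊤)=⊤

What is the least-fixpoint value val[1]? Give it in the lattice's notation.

Trace (18 dequeues):
  [1] u=0 | in ⊥ | out ⊥ | ==
  [2] u=1 | in ⊥ | out ⊥ | ==
  [3] u=2 | in ⊥ | out ⊥ | ==
  [4] u=3 | in ⊥ | out 6 | ==
  [5] u=4 | in 6 | out 0 | prev ⊥ | push {2}
  [6] u=2 | in 0 | out 0 | prev ⊥ | push {0,3,4}
  [7] u=0 | in 0 | out 0 | prev ⊥ | push {1}
  [8] u=3 | in 0 | out ⊤ | prev 6 | push {}
  [9] u=4 | in ⊤ | out ⊤ | prev 0 | push {2}
  [10] u=1 | in 0 | out 4 | prev ⊥ | push {3,4}
  [11] u=2 | in ⊤ | out ⊤ | prev 0 | push {0}
  [12] u=3 | in ⊤ | out ⊤ | ==
  [13] u=4 | in ⊤ | out ⊤ | ==
  [14] u=0 | in ⊤ | out ⊤ | prev 0 | push {1}
  [15] u=1 | in ⊤ | out ⊤ | prev 4 | push {2,3,4}
  [16] u=2 | in ⊤ | out ⊤ | ==
  [17] u=3 | in ⊤ | out ⊤ | ==
  [18] u=4 | in ⊤ | out ⊤ | ==

Converged values:
  [0] ⊤
  [1] ⊤
  [2] ⊤
  [3] ⊤
  [4] ⊤

⊤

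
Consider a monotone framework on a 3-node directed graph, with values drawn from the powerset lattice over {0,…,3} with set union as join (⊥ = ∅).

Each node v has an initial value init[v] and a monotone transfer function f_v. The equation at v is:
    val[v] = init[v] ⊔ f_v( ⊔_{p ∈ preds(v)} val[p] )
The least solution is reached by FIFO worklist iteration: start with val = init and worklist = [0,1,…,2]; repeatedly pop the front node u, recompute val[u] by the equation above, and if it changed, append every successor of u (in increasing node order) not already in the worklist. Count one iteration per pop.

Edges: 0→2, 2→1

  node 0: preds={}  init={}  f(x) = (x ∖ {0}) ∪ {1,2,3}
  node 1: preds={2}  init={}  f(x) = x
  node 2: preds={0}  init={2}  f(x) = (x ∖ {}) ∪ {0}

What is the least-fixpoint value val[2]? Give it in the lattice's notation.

{0,1,2,3}

Trace (4 dequeues):
  [1] u=0 | in {} | out {1,2,3} | prev {} | push {}
  [2] u=1 | in {2} | out {2} | prev {} | push {}
  [3] u=2 | in {1,2,3} | out {0,1,2,3} | prev {2} | push {1}
  [4] u=1 | in {0,1,2,3} | out {0,1,2,3} | prev {2} | push {}

Converged values:
  [0] {1,2,3}
  [1] {0,1,2,3}
  [2] {0,1,2,3}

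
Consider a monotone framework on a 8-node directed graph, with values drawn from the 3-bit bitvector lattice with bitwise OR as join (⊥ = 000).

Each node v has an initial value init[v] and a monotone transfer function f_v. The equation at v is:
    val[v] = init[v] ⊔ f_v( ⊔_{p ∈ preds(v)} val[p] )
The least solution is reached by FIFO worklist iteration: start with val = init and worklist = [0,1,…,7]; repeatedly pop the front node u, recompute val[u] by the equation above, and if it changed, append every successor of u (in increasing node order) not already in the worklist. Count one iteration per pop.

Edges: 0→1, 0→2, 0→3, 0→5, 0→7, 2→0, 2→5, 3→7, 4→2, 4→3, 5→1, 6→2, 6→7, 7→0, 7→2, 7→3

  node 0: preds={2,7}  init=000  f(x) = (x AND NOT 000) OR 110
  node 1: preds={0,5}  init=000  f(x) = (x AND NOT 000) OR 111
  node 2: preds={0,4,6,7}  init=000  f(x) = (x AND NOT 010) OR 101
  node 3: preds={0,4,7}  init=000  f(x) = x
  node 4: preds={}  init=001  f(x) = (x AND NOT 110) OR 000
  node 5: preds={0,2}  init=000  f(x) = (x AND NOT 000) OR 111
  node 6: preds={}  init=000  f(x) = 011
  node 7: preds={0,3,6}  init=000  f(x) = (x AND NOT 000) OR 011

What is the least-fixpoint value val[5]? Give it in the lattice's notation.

111

Iteration log — 14 steps:
  step 1. node 0  ⊔preds=000  new=110  old=000  +wl: 
  step 2. node 1  ⊔preds=110  new=111  old=000  +wl: 
  step 3. node 2  ⊔preds=111  new=101  old=000  +wl: 0
  step 4. node 3  ⊔preds=111  new=111  old=000  +wl: 
  step 5. node 4  ⊔preds=000  new=001  stable
  step 6. node 5  ⊔preds=111  new=111  old=000  +wl: 1
  step 7. node 6  ⊔preds=000  new=011  old=000  +wl: 2
  step 8. node 7  ⊔preds=111  new=111  old=000  +wl: 3
  step 9. node 0  ⊔preds=111  new=111  old=110  +wl: 5,7
  step 10. node 1  ⊔preds=111  new=111  stable
  step 11. node 2  ⊔preds=111  new=101  stable
  step 12. node 3  ⊔preds=111  new=111  stable
  step 13. node 5  ⊔preds=111  new=111  stable
  step 14. node 7  ⊔preds=111  new=111  stable

Least fixpoint reached:
  node 0: 111
  node 1: 111
  node 2: 101
  node 3: 111
  node 4: 001
  node 5: 111
  node 6: 011
  node 7: 111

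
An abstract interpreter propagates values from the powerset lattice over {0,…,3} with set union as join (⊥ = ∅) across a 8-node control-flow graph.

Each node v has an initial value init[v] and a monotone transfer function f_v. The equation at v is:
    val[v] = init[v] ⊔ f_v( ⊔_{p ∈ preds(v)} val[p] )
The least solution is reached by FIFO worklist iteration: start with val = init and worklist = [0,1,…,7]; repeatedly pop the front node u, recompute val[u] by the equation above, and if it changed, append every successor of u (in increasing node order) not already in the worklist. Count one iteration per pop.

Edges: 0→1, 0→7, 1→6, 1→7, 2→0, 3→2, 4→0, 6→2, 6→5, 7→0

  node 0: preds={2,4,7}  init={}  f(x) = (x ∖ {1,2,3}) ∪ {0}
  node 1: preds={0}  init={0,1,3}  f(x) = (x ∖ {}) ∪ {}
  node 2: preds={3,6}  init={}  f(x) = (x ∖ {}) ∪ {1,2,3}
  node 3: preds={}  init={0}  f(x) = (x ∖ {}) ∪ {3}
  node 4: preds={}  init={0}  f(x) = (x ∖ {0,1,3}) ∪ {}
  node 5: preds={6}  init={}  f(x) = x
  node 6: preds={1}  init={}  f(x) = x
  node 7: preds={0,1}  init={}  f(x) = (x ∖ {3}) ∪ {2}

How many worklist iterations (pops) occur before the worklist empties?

Trace (11 dequeues):
  [1] u=0 | in {0} | out {0} | prev {} | push {}
  [2] u=1 | in {0} | out {0,1,3} | ==
  [3] u=2 | in {0} | out {0,1,2,3} | prev {} | push {0}
  [4] u=3 | in {} | out {0,3} | prev {0} | push {2}
  [5] u=4 | in {} | out {0} | ==
  [6] u=5 | in {} | out {} | ==
  [7] u=6 | in {0,1,3} | out {0,1,3} | prev {} | push {5}
  [8] u=7 | in {0,1,3} | out {0,1,2} | prev {} | push {}
  [9] u=0 | in {0,1,2,3} | out {0} | ==
  [10] u=2 | in {0,1,3} | out {0,1,2,3} | ==
  [11] u=5 | in {0,1,3} | out {0,1,3} | prev {} | push {}

Converged values:
  [0] {0}
  [1] {0,1,3}
  [2] {0,1,2,3}
  [3] {0,3}
  [4] {0}
  [5] {0,1,3}
  [6] {0,1,3}
  [7] {0,1,2}

11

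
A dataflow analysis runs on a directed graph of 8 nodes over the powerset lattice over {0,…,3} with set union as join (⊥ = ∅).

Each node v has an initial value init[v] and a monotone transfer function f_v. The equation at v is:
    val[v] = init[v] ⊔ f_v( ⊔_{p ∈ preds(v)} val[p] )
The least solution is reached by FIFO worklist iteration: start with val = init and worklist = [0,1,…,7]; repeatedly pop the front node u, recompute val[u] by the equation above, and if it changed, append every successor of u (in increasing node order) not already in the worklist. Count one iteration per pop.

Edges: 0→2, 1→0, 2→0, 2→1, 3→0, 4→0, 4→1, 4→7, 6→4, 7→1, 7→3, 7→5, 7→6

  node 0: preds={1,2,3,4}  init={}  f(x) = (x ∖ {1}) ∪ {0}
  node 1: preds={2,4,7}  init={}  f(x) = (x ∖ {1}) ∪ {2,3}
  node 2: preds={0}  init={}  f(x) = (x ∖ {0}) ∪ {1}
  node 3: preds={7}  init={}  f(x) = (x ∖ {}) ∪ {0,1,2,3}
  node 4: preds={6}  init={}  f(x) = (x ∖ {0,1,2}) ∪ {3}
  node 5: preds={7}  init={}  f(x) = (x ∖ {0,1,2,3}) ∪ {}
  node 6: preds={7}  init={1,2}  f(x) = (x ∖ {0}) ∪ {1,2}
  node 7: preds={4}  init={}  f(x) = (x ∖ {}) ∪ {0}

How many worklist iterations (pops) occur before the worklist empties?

17

Iteration log — 17 steps:
  step 1. node 0  ⊔preds={}  new={0}  old={}  +wl: 
  step 2. node 1  ⊔preds={}  new={2,3}  old={}  +wl: 0
  step 3. node 2  ⊔preds={0}  new={1}  old={}  +wl: 1
  step 4. node 3  ⊔preds={}  new={0,1,2,3}  old={}  +wl: 
  step 5. node 4  ⊔preds={1,2}  new={3}  old={}  +wl: 
  step 6. node 5  ⊔preds={}  new={}  stable
  step 7. node 6  ⊔preds={}  new={1,2}  stable
  step 8. node 7  ⊔preds={3}  new={0,3}  old={}  +wl: 3,5,6
  step 9. node 0  ⊔preds={0,1,2,3}  new={0,2,3}  old={0}  +wl: 2
  step 10. node 1  ⊔preds={0,1,3}  new={0,2,3}  old={2,3}  +wl: 0
  step 11. node 3  ⊔preds={0,3}  new={0,1,2,3}  stable
  step 12. node 5  ⊔preds={0,3}  new={}  stable
  step 13. node 6  ⊔preds={0,3}  new={1,2,3}  old={1,2}  +wl: 4
  step 14. node 2  ⊔preds={0,2,3}  new={1,2,3}  old={1}  +wl: 1
  step 15. node 0  ⊔preds={0,1,2,3}  new={0,2,3}  stable
  step 16. node 4  ⊔preds={1,2,3}  new={3}  stable
  step 17. node 1  ⊔preds={0,1,2,3}  new={0,2,3}  stable

Least fixpoint reached:
  node 0: {0,2,3}
  node 1: {0,2,3}
  node 2: {1,2,3}
  node 3: {0,1,2,3}
  node 4: {3}
  node 5: {}
  node 6: {1,2,3}
  node 7: {0,3}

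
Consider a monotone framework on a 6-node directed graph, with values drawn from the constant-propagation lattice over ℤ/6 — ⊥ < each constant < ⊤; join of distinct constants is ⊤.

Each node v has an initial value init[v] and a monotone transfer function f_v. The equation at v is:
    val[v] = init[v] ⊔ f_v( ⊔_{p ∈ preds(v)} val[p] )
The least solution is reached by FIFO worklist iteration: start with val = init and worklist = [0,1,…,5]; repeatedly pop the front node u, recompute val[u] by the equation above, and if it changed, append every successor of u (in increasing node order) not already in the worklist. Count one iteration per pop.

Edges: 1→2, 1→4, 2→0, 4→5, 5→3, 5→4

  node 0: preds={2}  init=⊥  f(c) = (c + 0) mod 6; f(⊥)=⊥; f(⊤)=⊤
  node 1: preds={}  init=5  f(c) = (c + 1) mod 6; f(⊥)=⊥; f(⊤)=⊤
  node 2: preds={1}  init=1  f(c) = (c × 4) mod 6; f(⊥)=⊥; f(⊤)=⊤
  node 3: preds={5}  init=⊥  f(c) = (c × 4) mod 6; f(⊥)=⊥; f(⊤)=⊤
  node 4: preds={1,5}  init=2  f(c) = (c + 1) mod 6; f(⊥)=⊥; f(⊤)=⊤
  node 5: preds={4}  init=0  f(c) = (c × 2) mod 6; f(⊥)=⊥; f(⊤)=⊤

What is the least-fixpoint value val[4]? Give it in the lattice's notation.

⊤

Worklist (9 pops):
  #1 pop 0: in=1 → 1 (was ⊥); enqueue []
  #2 pop 1: in=⊥ → 5 (no change)
  #3 pop 2: in=5 → ⊤ (was 1); enqueue [0]
  #4 pop 3: in=0 → 0 (was ⊥); enqueue []
  #5 pop 4: in=⊤ → ⊤ (was 2); enqueue []
  #6 pop 5: in=⊤ → ⊤ (was 0); enqueue [3,4]
  #7 pop 0: in=⊤ → ⊤ (was 1); enqueue []
  #8 pop 3: in=⊤ → ⊤ (was 0); enqueue []
  #9 pop 4: in=⊤ → ⊤ (no change)

Fixpoint:
  val[0] = ⊤
  val[1] = 5
  val[2] = ⊤
  val[3] = ⊤
  val[4] = ⊤
  val[5] = ⊤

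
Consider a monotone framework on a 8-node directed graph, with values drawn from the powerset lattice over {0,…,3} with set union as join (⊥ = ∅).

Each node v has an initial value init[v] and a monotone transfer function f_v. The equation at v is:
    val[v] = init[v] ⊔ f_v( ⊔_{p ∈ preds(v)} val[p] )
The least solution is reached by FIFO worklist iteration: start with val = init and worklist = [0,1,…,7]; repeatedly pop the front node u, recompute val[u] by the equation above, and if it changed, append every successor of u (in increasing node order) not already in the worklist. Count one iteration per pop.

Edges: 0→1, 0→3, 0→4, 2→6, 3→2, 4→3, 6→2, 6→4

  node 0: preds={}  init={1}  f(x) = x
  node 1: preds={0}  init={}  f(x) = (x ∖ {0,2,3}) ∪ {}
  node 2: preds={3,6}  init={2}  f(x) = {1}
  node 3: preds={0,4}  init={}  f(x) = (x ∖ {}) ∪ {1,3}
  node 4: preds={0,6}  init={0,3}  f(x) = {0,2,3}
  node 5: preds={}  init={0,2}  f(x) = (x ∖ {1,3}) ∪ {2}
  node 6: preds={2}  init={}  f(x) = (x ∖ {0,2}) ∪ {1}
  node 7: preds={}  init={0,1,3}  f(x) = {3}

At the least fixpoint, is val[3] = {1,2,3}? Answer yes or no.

Worklist (12 pops):
  #1 pop 0: in={} → {1} (no change)
  #2 pop 1: in={1} → {1} (was {}); enqueue []
  #3 pop 2: in={} → {1,2} (was {2}); enqueue []
  #4 pop 3: in={0,1,3} → {0,1,3} (was {}); enqueue [2]
  #5 pop 4: in={1} → {0,2,3} (was {0,3}); enqueue [3]
  #6 pop 5: in={} → {0,2} (no change)
  #7 pop 6: in={1,2} → {1} (was {}); enqueue [4]
  #8 pop 7: in={} → {0,1,3} (no change)
  #9 pop 2: in={0,1,3} → {1,2} (no change)
  #10 pop 3: in={0,1,2,3} → {0,1,2,3} (was {0,1,3}); enqueue [2]
  #11 pop 4: in={1} → {0,2,3} (no change)
  #12 pop 2: in={0,1,2,3} → {1,2} (no change)

Fixpoint:
  val[0] = {1}
  val[1] = {1}
  val[2] = {1,2}
  val[3] = {0,1,2,3}
  val[4] = {0,2,3}
  val[5] = {0,2}
  val[6] = {1}
  val[7] = {0,1,3}

no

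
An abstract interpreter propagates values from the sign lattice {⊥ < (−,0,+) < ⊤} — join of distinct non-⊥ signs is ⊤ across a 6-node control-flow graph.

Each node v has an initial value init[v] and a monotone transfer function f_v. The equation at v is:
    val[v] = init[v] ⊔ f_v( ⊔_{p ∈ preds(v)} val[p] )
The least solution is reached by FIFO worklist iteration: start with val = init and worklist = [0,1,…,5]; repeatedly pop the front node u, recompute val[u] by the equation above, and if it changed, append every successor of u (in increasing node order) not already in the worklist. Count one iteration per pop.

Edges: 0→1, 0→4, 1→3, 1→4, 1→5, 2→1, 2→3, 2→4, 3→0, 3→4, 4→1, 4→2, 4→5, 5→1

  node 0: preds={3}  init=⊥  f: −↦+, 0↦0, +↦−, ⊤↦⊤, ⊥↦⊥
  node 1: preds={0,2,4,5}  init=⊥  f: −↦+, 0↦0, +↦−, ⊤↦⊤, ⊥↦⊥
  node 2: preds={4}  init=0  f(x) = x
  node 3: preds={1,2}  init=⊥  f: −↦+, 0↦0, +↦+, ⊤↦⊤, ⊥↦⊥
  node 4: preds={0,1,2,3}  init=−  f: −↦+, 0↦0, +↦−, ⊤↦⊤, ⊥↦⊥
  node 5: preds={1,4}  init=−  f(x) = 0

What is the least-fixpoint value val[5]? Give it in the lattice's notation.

⊤

Iteration log — 11 steps:
  step 1. node 0  ⊔preds=⊥  new=⊥  stable
  step 2. node 1  ⊔preds=⊤  new=⊤  old=⊥  +wl: 
  step 3. node 2  ⊔preds=−  new=⊤  old=0  +wl: 1
  step 4. node 3  ⊔preds=⊤  new=⊤  old=⊥  +wl: 0
  step 5. node 4  ⊔preds=⊤  new=⊤  old=−  +wl: 2
  step 6. node 5  ⊔preds=⊤  new=⊤  old=−  +wl: 
  step 7. node 1  ⊔preds=⊤  new=⊤  stable
  step 8. node 0  ⊔preds=⊤  new=⊤  old=⊥  +wl: 1,4
  step 9. node 2  ⊔preds=⊤  new=⊤  stable
  step 10. node 1  ⊔preds=⊤  new=⊤  stable
  step 11. node 4  ⊔preds=⊤  new=⊤  stable

Least fixpoint reached:
  node 0: ⊤
  node 1: ⊤
  node 2: ⊤
  node 3: ⊤
  node 4: ⊤
  node 5: ⊤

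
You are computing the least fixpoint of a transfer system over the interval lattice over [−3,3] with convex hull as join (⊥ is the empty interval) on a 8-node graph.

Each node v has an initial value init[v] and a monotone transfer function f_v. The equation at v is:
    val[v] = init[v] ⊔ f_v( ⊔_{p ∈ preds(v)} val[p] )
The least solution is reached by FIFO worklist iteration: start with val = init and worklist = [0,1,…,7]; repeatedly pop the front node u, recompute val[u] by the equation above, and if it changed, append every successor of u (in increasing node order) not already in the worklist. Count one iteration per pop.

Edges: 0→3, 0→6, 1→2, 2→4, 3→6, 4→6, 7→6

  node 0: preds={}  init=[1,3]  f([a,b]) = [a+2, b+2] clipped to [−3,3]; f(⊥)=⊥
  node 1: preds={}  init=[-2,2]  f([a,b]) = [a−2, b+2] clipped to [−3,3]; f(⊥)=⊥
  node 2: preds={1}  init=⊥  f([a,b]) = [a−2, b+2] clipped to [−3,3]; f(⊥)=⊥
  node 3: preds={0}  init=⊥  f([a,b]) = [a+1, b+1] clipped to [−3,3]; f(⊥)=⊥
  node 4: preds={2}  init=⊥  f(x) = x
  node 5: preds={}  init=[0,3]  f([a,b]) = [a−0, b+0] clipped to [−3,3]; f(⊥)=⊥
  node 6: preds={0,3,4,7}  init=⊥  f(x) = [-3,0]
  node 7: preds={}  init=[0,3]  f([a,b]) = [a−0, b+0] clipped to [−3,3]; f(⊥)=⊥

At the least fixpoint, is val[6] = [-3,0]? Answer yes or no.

yes

Iteration log — 8 steps:
  step 1. node 0  ⊔preds=⊥  new=[1,3]  stable
  step 2. node 1  ⊔preds=⊥  new=[-2,2]  stable
  step 3. node 2  ⊔preds=[-2,2]  new=[-3,3]  old=⊥  +wl: 
  step 4. node 3  ⊔preds=[1,3]  new=[2,3]  old=⊥  +wl: 
  step 5. node 4  ⊔preds=[-3,3]  new=[-3,3]  old=⊥  +wl: 
  step 6. node 5  ⊔preds=⊥  new=[0,3]  stable
  step 7. node 6  ⊔preds=[-3,3]  new=[-3,0]  old=⊥  +wl: 
  step 8. node 7  ⊔preds=⊥  new=[0,3]  stable

Least fixpoint reached:
  node 0: [1,3]
  node 1: [-2,2]
  node 2: [-3,3]
  node 3: [2,3]
  node 4: [-3,3]
  node 5: [0,3]
  node 6: [-3,0]
  node 7: [0,3]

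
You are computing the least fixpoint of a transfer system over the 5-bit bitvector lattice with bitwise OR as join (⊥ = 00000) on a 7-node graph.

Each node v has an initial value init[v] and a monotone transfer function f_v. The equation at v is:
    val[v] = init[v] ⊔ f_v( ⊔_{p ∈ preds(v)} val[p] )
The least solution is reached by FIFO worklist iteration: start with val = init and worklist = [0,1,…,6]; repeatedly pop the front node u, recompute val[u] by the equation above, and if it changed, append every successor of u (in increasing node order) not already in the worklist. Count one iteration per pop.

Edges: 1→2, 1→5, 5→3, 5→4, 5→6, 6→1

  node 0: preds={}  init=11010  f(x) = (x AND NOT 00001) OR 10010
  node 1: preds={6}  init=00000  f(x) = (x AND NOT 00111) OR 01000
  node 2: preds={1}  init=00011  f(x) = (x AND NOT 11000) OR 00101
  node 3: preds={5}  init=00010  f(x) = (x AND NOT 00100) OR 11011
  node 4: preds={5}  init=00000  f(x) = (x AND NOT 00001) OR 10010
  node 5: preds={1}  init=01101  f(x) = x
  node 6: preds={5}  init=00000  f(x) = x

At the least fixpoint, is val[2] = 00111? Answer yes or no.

yes

Worklist (8 pops):
  #1 pop 0: in=00000 → 11010 (no change)
  #2 pop 1: in=00000 → 01000 (was 00000); enqueue []
  #3 pop 2: in=01000 → 00111 (was 00011); enqueue []
  #4 pop 3: in=01101 → 11011 (was 00010); enqueue []
  #5 pop 4: in=01101 → 11110 (was 00000); enqueue []
  #6 pop 5: in=01000 → 01101 (no change)
  #7 pop 6: in=01101 → 01101 (was 00000); enqueue [1]
  #8 pop 1: in=01101 → 01000 (no change)

Fixpoint:
  val[0] = 11010
  val[1] = 01000
  val[2] = 00111
  val[3] = 11011
  val[4] = 11110
  val[5] = 01101
  val[6] = 01101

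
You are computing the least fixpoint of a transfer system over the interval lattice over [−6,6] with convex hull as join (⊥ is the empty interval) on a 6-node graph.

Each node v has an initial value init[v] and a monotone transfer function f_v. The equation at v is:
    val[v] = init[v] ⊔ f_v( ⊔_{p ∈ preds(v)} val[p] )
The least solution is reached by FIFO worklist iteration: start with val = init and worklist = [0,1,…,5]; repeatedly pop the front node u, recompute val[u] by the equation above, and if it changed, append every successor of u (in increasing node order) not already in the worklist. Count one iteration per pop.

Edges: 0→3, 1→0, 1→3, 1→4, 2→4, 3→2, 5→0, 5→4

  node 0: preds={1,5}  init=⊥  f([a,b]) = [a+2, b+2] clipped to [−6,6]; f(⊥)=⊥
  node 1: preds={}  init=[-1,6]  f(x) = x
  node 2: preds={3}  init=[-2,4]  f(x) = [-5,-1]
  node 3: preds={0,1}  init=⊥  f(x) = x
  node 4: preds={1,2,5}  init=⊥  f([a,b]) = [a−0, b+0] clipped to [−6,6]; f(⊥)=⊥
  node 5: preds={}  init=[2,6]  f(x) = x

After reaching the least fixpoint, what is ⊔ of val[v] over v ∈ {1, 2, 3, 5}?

Iteration log — 7 steps:
  step 1. node 0  ⊔preds=[-1,6]  new=[1,6]  old=⊥  +wl: 
  step 2. node 1  ⊔preds=⊥  new=[-1,6]  stable
  step 3. node 2  ⊔preds=⊥  new=[-5,4]  old=[-2,4]  +wl: 
  step 4. node 3  ⊔preds=[-1,6]  new=[-1,6]  old=⊥  +wl: 2
  step 5. node 4  ⊔preds=[-5,6]  new=[-5,6]  old=⊥  +wl: 
  step 6. node 5  ⊔preds=⊥  new=[2,6]  stable
  step 7. node 2  ⊔preds=[-1,6]  new=[-5,4]  stable

Least fixpoint reached:
  node 0: [1,6]
  node 1: [-1,6]
  node 2: [-5,4]
  node 3: [-1,6]
  node 4: [-5,6]
  node 5: [2,6]

[-5,6]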